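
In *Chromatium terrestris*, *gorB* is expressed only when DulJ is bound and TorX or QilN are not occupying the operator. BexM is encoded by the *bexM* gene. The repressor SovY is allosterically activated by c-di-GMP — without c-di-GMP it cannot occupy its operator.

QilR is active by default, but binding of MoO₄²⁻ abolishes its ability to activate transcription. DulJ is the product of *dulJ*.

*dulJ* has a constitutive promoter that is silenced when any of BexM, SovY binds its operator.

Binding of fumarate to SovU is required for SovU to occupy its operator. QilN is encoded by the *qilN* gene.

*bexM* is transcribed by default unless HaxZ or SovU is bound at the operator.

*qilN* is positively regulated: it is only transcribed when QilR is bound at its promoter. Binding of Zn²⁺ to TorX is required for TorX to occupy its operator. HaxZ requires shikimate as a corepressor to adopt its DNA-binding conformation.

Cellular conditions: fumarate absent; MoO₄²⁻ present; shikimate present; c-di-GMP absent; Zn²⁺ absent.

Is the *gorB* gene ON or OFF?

Zn²⁺ is absent, so TorX is inactive.
Shikimate is present, so HaxZ is active.
Fumarate is absent, so SovU is inactive.
With repressor HaxZ bound, *bexM* is not transcribed.
So BexM is not produced.
c-di-GMP is absent, so SovY is inactive.
With no repressor bound, *dulJ* is transcribed.
So DulJ is produced and active.
MoO₄²⁻ is present, so QilR is inactive.
Required activator QilR is absent, so *qilN* is not transcribed.
So QilN is not produced.
No repressor is bound and DulJ is active, so *gorB* is transcribed.

ON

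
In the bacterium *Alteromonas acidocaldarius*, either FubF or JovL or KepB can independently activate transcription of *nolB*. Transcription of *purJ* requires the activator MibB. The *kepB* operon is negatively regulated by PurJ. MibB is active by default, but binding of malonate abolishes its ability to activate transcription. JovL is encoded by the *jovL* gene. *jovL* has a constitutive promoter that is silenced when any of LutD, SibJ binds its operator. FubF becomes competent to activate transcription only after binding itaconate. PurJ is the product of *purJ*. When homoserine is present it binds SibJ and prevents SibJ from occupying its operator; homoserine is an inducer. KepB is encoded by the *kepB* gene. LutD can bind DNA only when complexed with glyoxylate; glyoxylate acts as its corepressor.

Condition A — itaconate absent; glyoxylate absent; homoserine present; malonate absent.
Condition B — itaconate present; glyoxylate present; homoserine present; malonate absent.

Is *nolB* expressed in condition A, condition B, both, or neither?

both

Condition A:
Itaconate is absent, so FubF is inactive.
Glyoxylate is absent, so LutD is inactive.
Homoserine is present, so SibJ is inactive.
With no repressor bound, *jovL* is transcribed.
So JovL is produced and active.
Malonate is absent, so MibB is active.
No repressor is bound and MibB is active, so *purJ* is transcribed.
So PurJ is produced and active.
With repressor PurJ bound, *kepB* is not transcribed.
So KepB is not produced.
Activator JovL is present, so *nolB* is transcribed.
→ *nolB* is ON in A.
Condition B:
Itaconate is present, so FubF is active.
Glyoxylate is present, so LutD is active.
Homoserine is present, so SibJ is inactive.
With repressor LutD bound, *jovL* is not transcribed.
So JovL is not produced.
Malonate is absent, so MibB is active.
No repressor is bound and MibB is active, so *purJ* is transcribed.
So PurJ is produced and active.
With repressor PurJ bound, *kepB* is not transcribed.
So KepB is not produced.
Activator FubF is present, so *nolB* is transcribed.
→ *nolB* is ON in B.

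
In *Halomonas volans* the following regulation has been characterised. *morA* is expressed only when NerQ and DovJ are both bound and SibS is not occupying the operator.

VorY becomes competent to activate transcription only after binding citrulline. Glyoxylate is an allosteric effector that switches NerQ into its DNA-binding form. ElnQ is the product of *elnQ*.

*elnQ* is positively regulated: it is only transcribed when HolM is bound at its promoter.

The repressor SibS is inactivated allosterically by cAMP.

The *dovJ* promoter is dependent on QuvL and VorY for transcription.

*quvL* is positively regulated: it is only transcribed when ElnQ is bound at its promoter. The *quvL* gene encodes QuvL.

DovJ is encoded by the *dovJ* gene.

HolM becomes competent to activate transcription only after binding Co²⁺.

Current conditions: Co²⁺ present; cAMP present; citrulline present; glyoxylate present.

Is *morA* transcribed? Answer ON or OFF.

Glyoxylate is present, so NerQ is active.
cAMP is present, so SibS is inactive.
Co²⁺ is present, so HolM is active.
No repressor is bound and HolM is active, so *elnQ* is transcribed.
So ElnQ is produced and active.
No repressor is bound and ElnQ is active, so *quvL* is transcribed.
So QuvL is produced and active.
Citrulline is present, so VorY is active.
No repressor is bound and QuvL and VorY are active, so *dovJ* is transcribed.
So DovJ is produced and active.
No repressor is bound and NerQ and DovJ are active, so *morA* is transcribed.

ON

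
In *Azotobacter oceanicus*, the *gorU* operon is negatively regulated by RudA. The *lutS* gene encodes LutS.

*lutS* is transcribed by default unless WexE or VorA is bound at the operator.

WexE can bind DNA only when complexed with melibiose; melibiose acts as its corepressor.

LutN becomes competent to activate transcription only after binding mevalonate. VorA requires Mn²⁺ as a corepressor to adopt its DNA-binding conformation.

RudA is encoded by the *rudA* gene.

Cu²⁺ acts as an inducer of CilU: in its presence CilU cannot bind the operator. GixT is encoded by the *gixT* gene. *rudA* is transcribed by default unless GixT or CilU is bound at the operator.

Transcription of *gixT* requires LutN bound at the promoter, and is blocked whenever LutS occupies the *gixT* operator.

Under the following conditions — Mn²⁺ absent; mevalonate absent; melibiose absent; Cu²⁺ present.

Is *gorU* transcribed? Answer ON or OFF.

OFF

Melibiose is absent, so WexE is inactive.
Mn²⁺ is absent, so VorA is inactive.
With no repressor bound, *lutS* is transcribed.
So LutS is produced and active.
Mevalonate is absent, so LutN is inactive.
With repressor LutS bound, *gixT* is not transcribed.
So GixT is not produced.
Cu²⁺ is present, so CilU is inactive.
With no repressor bound, *rudA* is transcribed.
So RudA is produced and active.
With repressor RudA bound, *gorU* is not transcribed.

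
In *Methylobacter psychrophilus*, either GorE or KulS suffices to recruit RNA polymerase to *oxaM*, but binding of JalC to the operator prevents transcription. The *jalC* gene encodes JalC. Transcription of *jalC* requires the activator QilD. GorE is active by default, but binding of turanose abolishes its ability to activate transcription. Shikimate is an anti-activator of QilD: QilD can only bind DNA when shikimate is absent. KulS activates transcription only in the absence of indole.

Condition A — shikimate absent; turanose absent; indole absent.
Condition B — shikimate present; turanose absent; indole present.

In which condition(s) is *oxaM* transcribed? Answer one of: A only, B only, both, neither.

Condition A:
Shikimate is absent, so QilD is active.
No repressor is bound and QilD is active, so *jalC* is transcribed.
So JalC is produced and active.
Turanose is absent, so GorE is active.
Indole is absent, so KulS is active.
With repressor JalC bound, *oxaM* is not transcribed.
→ *oxaM* is OFF in A.
Condition B:
Shikimate is present, so QilD is inactive.
Required activator QilD is absent, so *jalC* is not transcribed.
So JalC is not produced.
Turanose is absent, so GorE is active.
Indole is present, so KulS is inactive.
Activator GorE is present, so *oxaM* is transcribed.
→ *oxaM* is ON in B.

B only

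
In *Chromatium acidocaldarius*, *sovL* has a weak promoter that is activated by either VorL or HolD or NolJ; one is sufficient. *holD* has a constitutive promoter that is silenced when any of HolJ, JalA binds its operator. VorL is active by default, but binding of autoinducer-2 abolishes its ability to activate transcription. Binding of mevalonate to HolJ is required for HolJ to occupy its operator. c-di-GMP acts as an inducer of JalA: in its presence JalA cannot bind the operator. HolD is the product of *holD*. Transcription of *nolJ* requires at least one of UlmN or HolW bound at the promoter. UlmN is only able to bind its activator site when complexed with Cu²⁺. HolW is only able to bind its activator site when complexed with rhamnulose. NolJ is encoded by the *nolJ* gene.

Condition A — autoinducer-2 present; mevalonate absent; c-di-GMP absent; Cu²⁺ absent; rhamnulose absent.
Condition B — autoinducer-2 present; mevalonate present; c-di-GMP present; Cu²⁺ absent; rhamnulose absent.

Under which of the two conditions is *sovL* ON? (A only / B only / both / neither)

Condition A:
Autoinducer-2 is present, so VorL is inactive.
Mevalonate is absent, so HolJ is inactive.
c-di-GMP is absent, so JalA is active.
With repressor JalA bound, *holD* is not transcribed.
So HolD is not produced.
Cu²⁺ is absent, so UlmN is inactive.
Rhamnulose is absent, so HolW is inactive.
No activator is available at the *nolJ* promoter, so *nolJ* is not transcribed.
So NolJ is not produced.
No activator is available at the *sovL* promoter, so *sovL* is not transcribed.
→ *sovL* is OFF in A.
Condition B:
Autoinducer-2 is present, so VorL is inactive.
Mevalonate is present, so HolJ is active.
c-di-GMP is present, so JalA is inactive.
With repressor HolJ bound, *holD* is not transcribed.
So HolD is not produced.
Cu²⁺ is absent, so UlmN is inactive.
Rhamnulose is absent, so HolW is inactive.
No activator is available at the *nolJ* promoter, so *nolJ* is not transcribed.
So NolJ is not produced.
No activator is available at the *sovL* promoter, so *sovL* is not transcribed.
→ *sovL* is OFF in B.

neither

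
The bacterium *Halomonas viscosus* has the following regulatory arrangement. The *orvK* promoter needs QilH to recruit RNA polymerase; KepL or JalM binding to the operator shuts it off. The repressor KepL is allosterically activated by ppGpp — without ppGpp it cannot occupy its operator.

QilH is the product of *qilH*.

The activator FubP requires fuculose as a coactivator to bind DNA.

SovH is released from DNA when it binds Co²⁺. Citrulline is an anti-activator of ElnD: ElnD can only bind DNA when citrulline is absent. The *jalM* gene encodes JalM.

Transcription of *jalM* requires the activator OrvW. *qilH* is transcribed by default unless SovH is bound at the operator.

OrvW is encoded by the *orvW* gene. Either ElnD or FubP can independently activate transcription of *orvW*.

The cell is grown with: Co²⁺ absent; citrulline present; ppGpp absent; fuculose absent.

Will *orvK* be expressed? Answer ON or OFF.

OFF

ppGpp is absent, so KepL is inactive.
Co²⁺ is absent, so SovH is active.
With repressor SovH bound, *qilH* is not transcribed.
So QilH is not produced.
Citrulline is present, so ElnD is inactive.
Fuculose is absent, so FubP is inactive.
No activator is available at the *orvW* promoter, so *orvW* is not transcribed.
So OrvW is not produced.
Required activator OrvW is absent, so *jalM* is not transcribed.
So JalM is not produced.
Required activator QilH is absent, so *orvK* is not transcribed.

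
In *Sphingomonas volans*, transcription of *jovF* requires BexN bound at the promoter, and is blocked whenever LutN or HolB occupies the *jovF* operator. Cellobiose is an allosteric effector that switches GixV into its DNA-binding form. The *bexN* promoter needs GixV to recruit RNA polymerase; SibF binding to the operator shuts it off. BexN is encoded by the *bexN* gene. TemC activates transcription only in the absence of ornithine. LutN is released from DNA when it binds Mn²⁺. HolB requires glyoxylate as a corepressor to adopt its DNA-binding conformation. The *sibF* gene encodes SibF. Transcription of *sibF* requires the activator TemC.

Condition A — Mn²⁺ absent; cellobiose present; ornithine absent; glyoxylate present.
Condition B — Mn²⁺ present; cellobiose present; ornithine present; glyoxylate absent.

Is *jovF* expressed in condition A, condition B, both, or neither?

Condition A:
Mn²⁺ is absent, so LutN is active.
Cellobiose is present, so GixV is active.
Ornithine is absent, so TemC is active.
No repressor is bound and TemC is active, so *sibF* is transcribed.
So SibF is produced and active.
With repressor SibF bound, *bexN* is not transcribed.
So BexN is not produced.
Glyoxylate is present, so HolB is active.
With repressor LutN bound, *jovF* is not transcribed.
→ *jovF* is OFF in A.
Condition B:
Mn²⁺ is present, so LutN is inactive.
Cellobiose is present, so GixV is active.
Ornithine is present, so TemC is inactive.
Required activator TemC is absent, so *sibF* is not transcribed.
So SibF is not produced.
No repressor is bound and GixV is active, so *bexN* is transcribed.
So BexN is produced and active.
Glyoxylate is absent, so HolB is inactive.
No repressor is bound and BexN is active, so *jovF* is transcribed.
→ *jovF* is ON in B.

B only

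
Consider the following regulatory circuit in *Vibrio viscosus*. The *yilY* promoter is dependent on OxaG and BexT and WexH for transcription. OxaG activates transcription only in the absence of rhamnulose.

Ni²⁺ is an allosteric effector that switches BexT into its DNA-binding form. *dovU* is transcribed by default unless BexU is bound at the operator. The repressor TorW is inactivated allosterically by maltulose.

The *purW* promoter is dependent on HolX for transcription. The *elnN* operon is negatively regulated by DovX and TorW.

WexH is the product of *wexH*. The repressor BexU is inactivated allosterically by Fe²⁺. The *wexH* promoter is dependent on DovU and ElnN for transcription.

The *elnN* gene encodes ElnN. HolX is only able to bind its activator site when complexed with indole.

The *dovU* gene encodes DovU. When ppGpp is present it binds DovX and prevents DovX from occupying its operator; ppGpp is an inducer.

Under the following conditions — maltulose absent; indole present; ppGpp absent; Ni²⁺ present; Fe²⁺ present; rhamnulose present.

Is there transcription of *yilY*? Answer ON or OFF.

OFF

Rhamnulose is present, so OxaG is inactive.
Ni²⁺ is present, so BexT is active.
Fe²⁺ is present, so BexU is inactive.
With no repressor bound, *dovU* is transcribed.
So DovU is produced and active.
ppGpp is absent, so DovX is active.
Maltulose is absent, so TorW is active.
With repressor DovX bound, *elnN* is not transcribed.
So ElnN is not produced.
Required activator ElnN is absent, so *wexH* is not transcribed.
So WexH is not produced.
Required activator OxaG is absent, so *yilY* is not transcribed.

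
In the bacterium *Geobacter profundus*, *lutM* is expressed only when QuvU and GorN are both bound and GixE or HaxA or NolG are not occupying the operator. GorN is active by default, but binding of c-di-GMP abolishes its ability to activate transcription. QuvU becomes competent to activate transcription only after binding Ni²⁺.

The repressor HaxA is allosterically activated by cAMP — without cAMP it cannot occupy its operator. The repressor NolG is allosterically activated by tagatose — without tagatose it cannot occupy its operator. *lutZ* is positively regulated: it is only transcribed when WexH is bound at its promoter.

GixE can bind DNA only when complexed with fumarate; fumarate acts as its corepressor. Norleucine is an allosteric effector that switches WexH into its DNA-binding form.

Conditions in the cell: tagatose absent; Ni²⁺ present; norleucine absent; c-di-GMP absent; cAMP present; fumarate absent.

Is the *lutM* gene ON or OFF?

Ni²⁺ is present, so QuvU is active.
Fumarate is absent, so GixE is inactive.
cAMP is present, so HaxA is active.
c-di-GMP is absent, so GorN is active.
Tagatose is absent, so NolG is inactive.
With repressor HaxA bound, *lutM* is not transcribed.

OFF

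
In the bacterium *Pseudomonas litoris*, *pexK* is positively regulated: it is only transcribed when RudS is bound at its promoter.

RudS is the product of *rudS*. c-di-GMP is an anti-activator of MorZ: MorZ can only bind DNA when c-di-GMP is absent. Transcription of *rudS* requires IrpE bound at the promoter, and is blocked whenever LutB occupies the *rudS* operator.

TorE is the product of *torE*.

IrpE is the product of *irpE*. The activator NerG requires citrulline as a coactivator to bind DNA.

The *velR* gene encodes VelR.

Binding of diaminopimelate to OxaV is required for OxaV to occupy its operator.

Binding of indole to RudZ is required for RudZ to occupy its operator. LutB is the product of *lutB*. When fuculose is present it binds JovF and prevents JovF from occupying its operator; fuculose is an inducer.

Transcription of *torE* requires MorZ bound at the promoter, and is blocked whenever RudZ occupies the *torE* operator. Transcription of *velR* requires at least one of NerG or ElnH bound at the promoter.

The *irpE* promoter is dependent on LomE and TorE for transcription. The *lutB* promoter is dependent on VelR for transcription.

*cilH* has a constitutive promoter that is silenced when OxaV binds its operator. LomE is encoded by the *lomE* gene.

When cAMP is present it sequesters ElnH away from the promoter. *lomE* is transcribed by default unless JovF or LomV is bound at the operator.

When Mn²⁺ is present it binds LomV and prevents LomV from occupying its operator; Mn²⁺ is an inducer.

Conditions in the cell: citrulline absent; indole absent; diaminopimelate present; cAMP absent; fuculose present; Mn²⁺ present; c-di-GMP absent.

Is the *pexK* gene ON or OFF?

OFF

Fuculose is present, so JovF is inactive.
Mn²⁺ is present, so LomV is inactive.
With no repressor bound, *lomE* is transcribed.
So LomE is produced and active.
c-di-GMP is absent, so MorZ is active.
Indole is absent, so RudZ is inactive.
No repressor is bound and MorZ is active, so *torE* is transcribed.
So TorE is produced and active.
No repressor is bound and LomE and TorE are active, so *irpE* is transcribed.
So IrpE is produced and active.
Citrulline is absent, so NerG is inactive.
cAMP is absent, so ElnH is active.
Activator ElnH is present, so *velR* is transcribed.
So VelR is produced and active.
No repressor is bound and VelR is active, so *lutB* is transcribed.
So LutB is produced and active.
With repressor LutB bound, *rudS* is not transcribed.
So RudS is not produced.
Required activator RudS is absent, so *pexK* is not transcribed.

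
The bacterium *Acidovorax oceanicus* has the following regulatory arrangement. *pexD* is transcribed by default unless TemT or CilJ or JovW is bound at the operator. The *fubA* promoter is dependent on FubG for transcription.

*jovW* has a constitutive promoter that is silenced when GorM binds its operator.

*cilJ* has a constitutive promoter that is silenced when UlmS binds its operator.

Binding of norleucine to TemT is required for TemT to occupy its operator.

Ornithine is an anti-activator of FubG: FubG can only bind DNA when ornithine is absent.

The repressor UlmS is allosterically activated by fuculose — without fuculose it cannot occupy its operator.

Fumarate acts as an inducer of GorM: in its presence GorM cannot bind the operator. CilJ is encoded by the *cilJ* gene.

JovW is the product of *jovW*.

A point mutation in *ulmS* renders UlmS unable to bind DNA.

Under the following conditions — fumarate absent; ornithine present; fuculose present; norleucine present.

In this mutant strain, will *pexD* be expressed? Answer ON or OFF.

OFF

Norleucine is present, so TemT is active.
UlmS is non-functional in this strain, so it has no effect.
With no repressor bound, *cilJ* is transcribed.
So CilJ is produced and active.
Fumarate is absent, so GorM is active.
With repressor GorM bound, *jovW* is not transcribed.
So JovW is not produced.
With repressor TemT bound, *pexD* is not transcribed.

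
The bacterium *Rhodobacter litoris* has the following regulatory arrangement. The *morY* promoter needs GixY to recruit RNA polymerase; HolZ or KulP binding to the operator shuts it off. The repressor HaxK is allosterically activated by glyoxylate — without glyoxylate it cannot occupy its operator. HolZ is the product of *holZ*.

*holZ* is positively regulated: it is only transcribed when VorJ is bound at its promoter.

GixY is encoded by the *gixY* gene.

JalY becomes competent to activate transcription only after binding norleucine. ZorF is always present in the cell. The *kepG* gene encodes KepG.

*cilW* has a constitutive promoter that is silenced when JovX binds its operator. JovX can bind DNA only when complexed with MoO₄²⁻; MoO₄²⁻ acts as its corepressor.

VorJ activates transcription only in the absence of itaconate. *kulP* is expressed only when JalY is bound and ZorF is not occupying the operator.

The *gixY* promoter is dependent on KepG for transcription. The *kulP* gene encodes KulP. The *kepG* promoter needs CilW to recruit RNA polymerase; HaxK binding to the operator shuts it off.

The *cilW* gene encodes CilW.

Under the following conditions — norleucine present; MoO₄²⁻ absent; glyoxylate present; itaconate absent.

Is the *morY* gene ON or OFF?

OFF

MoO₄²⁻ is absent, so JovX is inactive.
With no repressor bound, *cilW* is transcribed.
So CilW is produced and active.
Glyoxylate is present, so HaxK is active.
With repressor HaxK bound, *kepG* is not transcribed.
So KepG is not produced.
Required activator KepG is absent, so *gixY* is not transcribed.
So GixY is not produced.
Itaconate is absent, so VorJ is active.
No repressor is bound and VorJ is active, so *holZ* is transcribed.
So HolZ is produced and active.
Norleucine is present, so JalY is active.
ZorF is produced constitutively and is active.
With repressor ZorF bound, *kulP* is not transcribed.
So KulP is not produced.
With repressor HolZ bound, *morY* is not transcribed.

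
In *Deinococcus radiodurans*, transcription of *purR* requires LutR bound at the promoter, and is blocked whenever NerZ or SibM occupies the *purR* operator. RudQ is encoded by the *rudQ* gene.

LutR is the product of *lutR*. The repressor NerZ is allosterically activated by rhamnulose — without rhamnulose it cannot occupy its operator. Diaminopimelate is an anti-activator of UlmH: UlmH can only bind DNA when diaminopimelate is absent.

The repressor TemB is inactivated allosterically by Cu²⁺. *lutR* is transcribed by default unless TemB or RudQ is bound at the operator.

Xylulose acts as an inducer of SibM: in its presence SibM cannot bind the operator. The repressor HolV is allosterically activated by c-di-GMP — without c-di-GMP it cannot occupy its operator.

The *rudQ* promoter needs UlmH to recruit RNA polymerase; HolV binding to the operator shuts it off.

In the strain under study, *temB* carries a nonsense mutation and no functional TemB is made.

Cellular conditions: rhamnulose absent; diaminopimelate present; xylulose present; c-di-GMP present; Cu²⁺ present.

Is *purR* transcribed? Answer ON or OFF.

ON

TemB is non-functional in this strain, so it has no effect.
Diaminopimelate is present, so UlmH is inactive.
c-di-GMP is present, so HolV is active.
With repressor HolV bound, *rudQ* is not transcribed.
So RudQ is not produced.
With no repressor bound, *lutR* is transcribed.
So LutR is produced and active.
Rhamnulose is absent, so NerZ is inactive.
Xylulose is present, so SibM is inactive.
No repressor is bound and LutR is active, so *purR* is transcribed.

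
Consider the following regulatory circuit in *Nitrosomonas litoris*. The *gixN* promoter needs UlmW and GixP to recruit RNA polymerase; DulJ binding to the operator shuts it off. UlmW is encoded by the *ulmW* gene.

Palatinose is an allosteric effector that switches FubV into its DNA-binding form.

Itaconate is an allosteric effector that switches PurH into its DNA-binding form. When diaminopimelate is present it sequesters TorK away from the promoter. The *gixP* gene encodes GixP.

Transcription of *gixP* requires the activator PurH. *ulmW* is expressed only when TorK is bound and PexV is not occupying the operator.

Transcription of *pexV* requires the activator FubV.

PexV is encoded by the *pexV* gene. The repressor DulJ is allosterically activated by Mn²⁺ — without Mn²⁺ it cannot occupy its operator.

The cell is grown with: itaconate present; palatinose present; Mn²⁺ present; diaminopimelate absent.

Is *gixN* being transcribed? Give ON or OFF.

Palatinose is present, so FubV is active.
No repressor is bound and FubV is active, so *pexV* is transcribed.
So PexV is produced and active.
Diaminopimelate is absent, so TorK is active.
With repressor PexV bound, *ulmW* is not transcribed.
So UlmW is not produced.
Mn²⁺ is present, so DulJ is active.
Itaconate is present, so PurH is active.
No repressor is bound and PurH is active, so *gixP* is transcribed.
So GixP is produced and active.
With repressor DulJ bound, *gixN* is not transcribed.

OFF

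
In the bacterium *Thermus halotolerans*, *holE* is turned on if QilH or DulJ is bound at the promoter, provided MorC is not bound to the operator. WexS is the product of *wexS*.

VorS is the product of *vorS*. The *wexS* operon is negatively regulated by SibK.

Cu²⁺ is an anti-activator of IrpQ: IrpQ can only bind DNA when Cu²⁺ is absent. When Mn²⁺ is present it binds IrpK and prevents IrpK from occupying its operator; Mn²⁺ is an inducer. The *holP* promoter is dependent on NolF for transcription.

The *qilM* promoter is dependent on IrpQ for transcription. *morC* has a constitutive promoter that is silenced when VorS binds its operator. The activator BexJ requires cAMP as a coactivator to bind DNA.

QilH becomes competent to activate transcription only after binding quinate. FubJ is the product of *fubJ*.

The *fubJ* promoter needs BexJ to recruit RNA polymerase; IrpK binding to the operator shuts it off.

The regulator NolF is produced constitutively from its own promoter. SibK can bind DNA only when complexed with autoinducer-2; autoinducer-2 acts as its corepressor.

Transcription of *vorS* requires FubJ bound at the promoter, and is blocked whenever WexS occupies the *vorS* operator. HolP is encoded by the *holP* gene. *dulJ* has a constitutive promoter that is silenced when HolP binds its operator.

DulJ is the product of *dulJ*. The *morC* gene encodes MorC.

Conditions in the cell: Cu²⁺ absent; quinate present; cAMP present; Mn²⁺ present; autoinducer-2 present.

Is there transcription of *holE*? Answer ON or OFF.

Quinate is present, so QilH is active.
Autoinducer-2 is present, so SibK is active.
With repressor SibK bound, *wexS* is not transcribed.
So WexS is not produced.
Mn²⁺ is present, so IrpK is inactive.
cAMP is present, so BexJ is active.
No repressor is bound and BexJ is active, so *fubJ* is transcribed.
So FubJ is produced and active.
No repressor is bound and FubJ is active, so *vorS* is transcribed.
So VorS is produced and active.
With repressor VorS bound, *morC* is not transcribed.
So MorC is not produced.
NolF is produced constitutively and is active.
No repressor is bound and NolF is active, so *holP* is transcribed.
So HolP is produced and active.
With repressor HolP bound, *dulJ* is not transcribed.
So DulJ is not produced.
Activator QilH is present, so *holE* is transcribed.

ON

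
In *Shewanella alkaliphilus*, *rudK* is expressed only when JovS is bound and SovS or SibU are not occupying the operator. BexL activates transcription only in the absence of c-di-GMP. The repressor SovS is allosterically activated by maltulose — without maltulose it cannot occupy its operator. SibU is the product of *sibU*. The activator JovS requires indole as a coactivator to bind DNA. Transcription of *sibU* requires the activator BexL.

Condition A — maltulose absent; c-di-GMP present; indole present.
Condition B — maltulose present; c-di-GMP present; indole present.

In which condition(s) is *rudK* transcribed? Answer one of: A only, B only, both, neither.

A only

Condition A:
Maltulose is absent, so SovS is inactive.
c-di-GMP is present, so BexL is inactive.
Required activator BexL is absent, so *sibU* is not transcribed.
So SibU is not produced.
Indole is present, so JovS is active.
No repressor is bound and JovS is active, so *rudK* is transcribed.
→ *rudK* is ON in A.
Condition B:
Maltulose is present, so SovS is active.
c-di-GMP is present, so BexL is inactive.
Required activator BexL is absent, so *sibU* is not transcribed.
So SibU is not produced.
Indole is present, so JovS is active.
With repressor SovS bound, *rudK* is not transcribed.
→ *rudK* is OFF in B.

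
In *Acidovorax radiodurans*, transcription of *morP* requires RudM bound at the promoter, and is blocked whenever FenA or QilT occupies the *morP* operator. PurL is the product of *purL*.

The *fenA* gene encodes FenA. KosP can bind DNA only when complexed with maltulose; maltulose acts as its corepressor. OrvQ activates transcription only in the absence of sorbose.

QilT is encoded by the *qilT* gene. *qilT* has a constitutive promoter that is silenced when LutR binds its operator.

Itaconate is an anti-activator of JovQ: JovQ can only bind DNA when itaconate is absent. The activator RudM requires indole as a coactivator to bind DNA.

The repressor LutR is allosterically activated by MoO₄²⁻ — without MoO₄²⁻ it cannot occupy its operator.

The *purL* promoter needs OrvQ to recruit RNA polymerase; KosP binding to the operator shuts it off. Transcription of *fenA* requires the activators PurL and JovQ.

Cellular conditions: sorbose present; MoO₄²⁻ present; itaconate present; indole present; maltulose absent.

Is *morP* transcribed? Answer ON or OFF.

ON

Maltulose is absent, so KosP is inactive.
Sorbose is present, so OrvQ is inactive.
Required activator OrvQ is absent, so *purL* is not transcribed.
So PurL is not produced.
Itaconate is present, so JovQ is inactive.
Required activator PurL is absent, so *fenA* is not transcribed.
So FenA is not produced.
MoO₄²⁻ is present, so LutR is active.
With repressor LutR bound, *qilT* is not transcribed.
So QilT is not produced.
Indole is present, so RudM is active.
No repressor is bound and RudM is active, so *morP* is transcribed.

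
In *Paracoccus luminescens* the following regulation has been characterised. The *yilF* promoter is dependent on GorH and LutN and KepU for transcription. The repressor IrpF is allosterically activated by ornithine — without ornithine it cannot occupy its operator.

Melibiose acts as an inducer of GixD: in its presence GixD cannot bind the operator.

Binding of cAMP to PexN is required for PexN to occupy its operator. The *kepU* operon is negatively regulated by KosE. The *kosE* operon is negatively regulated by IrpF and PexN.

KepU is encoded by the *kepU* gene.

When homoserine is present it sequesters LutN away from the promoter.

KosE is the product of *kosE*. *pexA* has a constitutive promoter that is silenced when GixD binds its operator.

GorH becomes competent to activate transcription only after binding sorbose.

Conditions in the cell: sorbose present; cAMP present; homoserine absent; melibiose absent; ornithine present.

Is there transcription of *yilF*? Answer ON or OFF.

ON

Sorbose is present, so GorH is active.
Homoserine is absent, so LutN is active.
Ornithine is present, so IrpF is active.
cAMP is present, so PexN is active.
With repressor IrpF bound, *kosE* is not transcribed.
So KosE is not produced.
With no repressor bound, *kepU* is transcribed.
So KepU is produced and active.
No repressor is bound and GorH and LutN and KepU are active, so *yilF* is transcribed.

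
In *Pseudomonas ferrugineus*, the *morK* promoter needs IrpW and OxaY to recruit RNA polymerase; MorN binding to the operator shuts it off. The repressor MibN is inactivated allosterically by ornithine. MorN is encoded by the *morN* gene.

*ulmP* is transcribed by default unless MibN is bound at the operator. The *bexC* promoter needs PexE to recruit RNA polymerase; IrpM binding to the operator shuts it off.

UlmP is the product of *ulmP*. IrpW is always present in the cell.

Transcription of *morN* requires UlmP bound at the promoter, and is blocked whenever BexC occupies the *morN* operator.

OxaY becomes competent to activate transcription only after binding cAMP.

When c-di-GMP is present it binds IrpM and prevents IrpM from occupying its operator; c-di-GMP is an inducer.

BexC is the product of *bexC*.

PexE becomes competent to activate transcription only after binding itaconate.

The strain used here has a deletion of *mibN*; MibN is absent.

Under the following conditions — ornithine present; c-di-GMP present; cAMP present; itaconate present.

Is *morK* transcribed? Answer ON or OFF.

IrpW is produced constitutively and is active.
cAMP is present, so OxaY is active.
Itaconate is present, so PexE is active.
c-di-GMP is present, so IrpM is inactive.
No repressor is bound and PexE is active, so *bexC* is transcribed.
So BexC is produced and active.
MibN is non-functional in this strain, so it has no effect.
With no repressor bound, *ulmP* is transcribed.
So UlmP is produced and active.
With repressor BexC bound, *morN* is not transcribed.
So MorN is not produced.
No repressor is bound and IrpW and OxaY are active, so *morK* is transcribed.

ON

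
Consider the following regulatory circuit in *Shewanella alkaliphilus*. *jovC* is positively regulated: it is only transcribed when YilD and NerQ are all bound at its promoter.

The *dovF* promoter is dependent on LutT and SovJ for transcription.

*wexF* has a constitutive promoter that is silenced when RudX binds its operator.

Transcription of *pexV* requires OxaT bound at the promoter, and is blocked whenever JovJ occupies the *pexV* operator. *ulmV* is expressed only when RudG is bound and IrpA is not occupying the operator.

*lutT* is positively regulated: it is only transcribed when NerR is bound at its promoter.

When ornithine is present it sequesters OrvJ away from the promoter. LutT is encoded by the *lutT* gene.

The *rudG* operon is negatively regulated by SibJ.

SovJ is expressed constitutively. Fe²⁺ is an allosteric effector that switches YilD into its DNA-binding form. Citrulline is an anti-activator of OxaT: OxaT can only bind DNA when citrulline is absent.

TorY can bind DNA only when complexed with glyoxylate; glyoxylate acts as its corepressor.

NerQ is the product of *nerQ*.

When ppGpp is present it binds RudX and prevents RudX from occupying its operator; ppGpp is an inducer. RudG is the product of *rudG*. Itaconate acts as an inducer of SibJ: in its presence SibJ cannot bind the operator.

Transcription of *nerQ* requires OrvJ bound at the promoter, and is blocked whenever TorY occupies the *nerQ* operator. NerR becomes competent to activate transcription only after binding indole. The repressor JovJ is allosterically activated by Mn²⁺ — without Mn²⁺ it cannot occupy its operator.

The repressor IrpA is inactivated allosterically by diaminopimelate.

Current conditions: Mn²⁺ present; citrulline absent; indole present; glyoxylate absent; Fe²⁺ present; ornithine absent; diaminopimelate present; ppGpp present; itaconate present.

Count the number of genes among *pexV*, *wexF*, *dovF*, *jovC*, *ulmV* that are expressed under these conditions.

4

Citrulline is absent, so OxaT is active.
Mn²⁺ is present, so JovJ is active.
With repressor JovJ bound, *pexV* is not transcribed.
→ *pexV* is OFF.
ppGpp is present, so RudX is inactive.
With no repressor bound, *wexF* is transcribed.
→ *wexF* is ON.
Indole is present, so NerR is active.
No repressor is bound and NerR is active, so *lutT* is transcribed.
So LutT is produced and active.
SovJ is produced constitutively and is active.
No repressor is bound and LutT and SovJ are active, so *dovF* is transcribed.
→ *dovF* is ON.
Fe²⁺ is present, so YilD is active.
Ornithine is absent, so OrvJ is active.
Glyoxylate is absent, so TorY is inactive.
No repressor is bound and OrvJ is active, so *nerQ* is transcribed.
So NerQ is produced and active.
No repressor is bound and YilD and NerQ are active, so *jovC* is transcribed.
→ *jovC* is ON.
Itaconate is present, so SibJ is inactive.
With no repressor bound, *rudG* is transcribed.
So RudG is produced and active.
Diaminopimelate is present, so IrpA is inactive.
No repressor is bound and RudG is active, so *ulmV* is transcribed.
→ *ulmV* is ON.
4 of the 5 genes are transcribed.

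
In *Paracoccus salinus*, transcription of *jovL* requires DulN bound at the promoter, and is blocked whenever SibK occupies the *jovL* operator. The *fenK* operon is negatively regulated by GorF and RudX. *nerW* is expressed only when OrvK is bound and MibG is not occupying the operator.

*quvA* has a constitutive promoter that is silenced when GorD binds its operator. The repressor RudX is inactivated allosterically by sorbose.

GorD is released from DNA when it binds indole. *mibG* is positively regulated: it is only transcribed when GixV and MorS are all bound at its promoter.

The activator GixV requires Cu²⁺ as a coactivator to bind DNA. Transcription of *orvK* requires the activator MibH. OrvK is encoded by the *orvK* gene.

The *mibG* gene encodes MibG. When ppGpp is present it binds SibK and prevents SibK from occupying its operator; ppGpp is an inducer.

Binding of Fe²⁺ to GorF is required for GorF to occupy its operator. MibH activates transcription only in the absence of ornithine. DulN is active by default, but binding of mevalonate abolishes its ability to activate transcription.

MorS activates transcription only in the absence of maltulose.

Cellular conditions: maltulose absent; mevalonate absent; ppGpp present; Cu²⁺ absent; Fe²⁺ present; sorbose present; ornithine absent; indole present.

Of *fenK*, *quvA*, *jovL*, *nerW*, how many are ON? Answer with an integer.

Fe²⁺ is present, so GorF is active.
Sorbose is present, so RudX is inactive.
With repressor GorF bound, *fenK* is not transcribed.
→ *fenK* is OFF.
Indole is present, so GorD is inactive.
With no repressor bound, *quvA* is transcribed.
→ *quvA* is ON.
ppGpp is present, so SibK is inactive.
Mevalonate is absent, so DulN is active.
No repressor is bound and DulN is active, so *jovL* is transcribed.
→ *jovL* is ON.
Ornithine is absent, so MibH is active.
No repressor is bound and MibH is active, so *orvK* is transcribed.
So OrvK is produced and active.
Cu²⁺ is absent, so GixV is inactive.
Maltulose is absent, so MorS is active.
Required activator GixV is absent, so *mibG* is not transcribed.
So MibG is not produced.
No repressor is bound and OrvK is active, so *nerW* is transcribed.
→ *nerW* is ON.
3 of the 4 genes are transcribed.

3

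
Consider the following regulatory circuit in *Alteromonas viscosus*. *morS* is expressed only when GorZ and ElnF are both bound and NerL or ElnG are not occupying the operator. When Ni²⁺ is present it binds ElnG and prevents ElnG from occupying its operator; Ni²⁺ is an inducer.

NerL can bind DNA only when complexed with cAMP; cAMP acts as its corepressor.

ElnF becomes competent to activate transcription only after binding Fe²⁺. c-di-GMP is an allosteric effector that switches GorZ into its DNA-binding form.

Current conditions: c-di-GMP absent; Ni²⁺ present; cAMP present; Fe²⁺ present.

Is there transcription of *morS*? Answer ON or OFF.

cAMP is present, so NerL is active.
Ni²⁺ is present, so ElnG is inactive.
c-di-GMP is absent, so GorZ is inactive.
Fe²⁺ is present, so ElnF is active.
With repressor NerL bound, *morS* is not transcribed.

OFF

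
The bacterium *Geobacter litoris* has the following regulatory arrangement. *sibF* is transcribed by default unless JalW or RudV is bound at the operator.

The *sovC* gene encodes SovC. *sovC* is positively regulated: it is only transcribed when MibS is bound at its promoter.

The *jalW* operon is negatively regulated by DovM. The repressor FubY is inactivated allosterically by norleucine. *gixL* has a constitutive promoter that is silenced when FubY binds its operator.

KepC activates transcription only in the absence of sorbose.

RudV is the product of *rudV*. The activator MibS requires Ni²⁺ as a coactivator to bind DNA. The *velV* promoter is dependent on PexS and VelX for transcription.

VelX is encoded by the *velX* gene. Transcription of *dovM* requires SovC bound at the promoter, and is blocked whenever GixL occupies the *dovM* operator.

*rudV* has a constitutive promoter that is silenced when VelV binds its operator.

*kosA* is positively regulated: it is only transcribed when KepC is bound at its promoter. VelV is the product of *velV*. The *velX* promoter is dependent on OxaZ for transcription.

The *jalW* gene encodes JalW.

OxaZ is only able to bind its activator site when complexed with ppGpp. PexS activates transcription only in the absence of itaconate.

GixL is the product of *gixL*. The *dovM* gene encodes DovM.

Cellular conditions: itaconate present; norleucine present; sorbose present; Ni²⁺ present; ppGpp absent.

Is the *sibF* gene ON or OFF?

Norleucine is present, so FubY is inactive.
With no repressor bound, *gixL* is transcribed.
So GixL is produced and active.
Ni²⁺ is present, so MibS is active.
No repressor is bound and MibS is active, so *sovC* is transcribed.
So SovC is produced and active.
With repressor GixL bound, *dovM* is not transcribed.
So DovM is not produced.
With no repressor bound, *jalW* is transcribed.
So JalW is produced and active.
Itaconate is present, so PexS is inactive.
ppGpp is absent, so OxaZ is inactive.
Required activator OxaZ is absent, so *velX* is not transcribed.
So VelX is not produced.
Required activator PexS is absent, so *velV* is not transcribed.
So VelV is not produced.
With no repressor bound, *rudV* is transcribed.
So RudV is produced and active.
With repressor JalW bound, *sibF* is not transcribed.

OFF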